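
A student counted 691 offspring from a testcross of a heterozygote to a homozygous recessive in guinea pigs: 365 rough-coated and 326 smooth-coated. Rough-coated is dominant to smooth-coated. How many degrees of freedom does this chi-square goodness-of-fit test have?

A testcross of a heterozygote (Aa × aa) gives a 1:1 phenotypic ratio.
A goodness-of-fit test with 2 phenotype classes has df = 2 − 1 = 1.

1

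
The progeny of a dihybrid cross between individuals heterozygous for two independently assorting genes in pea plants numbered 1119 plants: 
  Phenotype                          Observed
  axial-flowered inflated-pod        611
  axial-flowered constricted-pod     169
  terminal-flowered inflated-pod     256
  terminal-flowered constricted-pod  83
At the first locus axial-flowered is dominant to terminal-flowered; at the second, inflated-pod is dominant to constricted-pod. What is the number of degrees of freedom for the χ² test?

3

A dihybrid F₂ with independent assortment and complete dominance at both loci gives a 9:3:3:1 phenotypic ratio.
A goodness-of-fit test with 4 phenotype classes has df = 4 − 1 = 3.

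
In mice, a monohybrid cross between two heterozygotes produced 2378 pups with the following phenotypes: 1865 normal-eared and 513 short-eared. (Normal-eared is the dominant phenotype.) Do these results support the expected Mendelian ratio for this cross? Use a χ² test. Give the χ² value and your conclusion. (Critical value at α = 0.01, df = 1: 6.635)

For a monohybrid cross between heterozygotes with complete dominance, the expected phenotypic ratio is 3:1.
Under the 3:1 hypothesis (Σ ratio = 4, N = 2378):
  normal-eared: 2378 × 3/4 = 1783.5
  short-eared: 2378 × 1/4 = 594.5
χ² = Σ (O − E)² / E
  normal-eared: (1865 − 1783.5)² / 1783.5 = 3.7243
  short-eared: (513 − 594.5)² / 594.5 = 11.1728
χ² = 3.7243 + 11.1728 = 14.8971 ≈ 14.897
Degrees of freedom = 2 − 1 = 1; critical value at α = 0.01 is 6.635.
Since 14.897 > 6.635, we reject the null hypothesis — the data do not fit the 3:1 ratio.

14.897; not consistent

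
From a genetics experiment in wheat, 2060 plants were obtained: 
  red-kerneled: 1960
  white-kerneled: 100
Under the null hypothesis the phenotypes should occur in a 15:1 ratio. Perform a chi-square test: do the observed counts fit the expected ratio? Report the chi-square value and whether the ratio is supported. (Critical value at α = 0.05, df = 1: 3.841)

6.848; not consistent

The 15:1 ratio has 16 parts, so with N = 2060 the expected counts are:
  red-kerneled: 2060 × 15/16 = 1931.25
  white-kerneled: 2060 × 1/16 = 128.75
χ² = Σ (O − E)² / E
  red-kerneled: (1960 − 1931.25)² / 1931.25 = 0.4280
  white-kerneled: (100 − 128.75)² / 128.75 = 6.4199
χ² = 0.4280 + 6.4199 = 6.8479 ≈ 6.848
Degrees of freedom = 2 − 1 = 1; critical value at α = 0.05 is 3.841.
Since 6.848 > 3.841, we reject the null hypothesis — the data do not fit the 15:1 ratio.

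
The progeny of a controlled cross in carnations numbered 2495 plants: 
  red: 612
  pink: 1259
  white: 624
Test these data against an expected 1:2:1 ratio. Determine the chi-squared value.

0.327

Total ratio parts = 4. Expected numbers out of 2495:
  red: 2495 × 1/4 = 623.75
  pink: 2495 × 2/4 = 1247.5
  white: 2495 × 1/4 = 623.75
χ² = Σ (O − E)² / E
  red: (612 − 623.75)² / 623.75 = 0.2213
  pink: (1259 − 1247.5)² / 1247.5 = 0.1060
  white: (624 − 623.75)² / 623.75 = 0.0001
χ² = 0.2213 + 0.1060 + 0.0001 = 0.3274 ≈ 0.327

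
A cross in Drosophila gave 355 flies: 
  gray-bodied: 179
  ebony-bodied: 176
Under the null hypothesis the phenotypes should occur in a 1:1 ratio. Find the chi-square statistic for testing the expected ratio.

The 1:1 ratio has 2 parts, so with N = 355 the expected counts are:
  gray-bodied: 355 × 1/2 = 177.5
  ebony-bodied: 355 × 1/2 = 177.5
χ² = Σ (O − E)² / E
  gray-bodied: (179 − 177.5)² / 177.5 = 0.0127
  ebony-bodied: (176 − 177.5)² / 177.5 = 0.0127
χ² = 0.0127 + 0.0127 = 0.0254 ≈ 0.025

0.025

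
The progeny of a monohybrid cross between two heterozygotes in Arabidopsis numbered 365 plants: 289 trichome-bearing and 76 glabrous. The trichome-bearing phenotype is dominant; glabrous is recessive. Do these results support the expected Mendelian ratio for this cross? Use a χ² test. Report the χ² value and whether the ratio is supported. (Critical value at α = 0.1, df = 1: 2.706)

3.398; not consistent

For a monohybrid cross between heterozygotes with complete dominance, the expected phenotypic ratio is 3:1.
Total ratio parts = 4. Expected numbers out of 365:
  trichome-bearing: 365 × 3/4 = 273.75
  glabrous: 365 × 1/4 = 91.25
χ² = Σ (O − E)² / E
  trichome-bearing: (289 − 273.75)² / 273.75 = 0.8495
  glabrous: (76 − 91.25)² / 91.25 = 2.5486
χ² = 0.8495 + 2.5486 = 3.3981 ≈ 3.398
Degrees of freedom = 2 − 1 = 1; critical value at α = 0.1 is 2.706.
Since 3.398 > 2.706, we reject the null hypothesis — the data do not fit the 3:1 ratio.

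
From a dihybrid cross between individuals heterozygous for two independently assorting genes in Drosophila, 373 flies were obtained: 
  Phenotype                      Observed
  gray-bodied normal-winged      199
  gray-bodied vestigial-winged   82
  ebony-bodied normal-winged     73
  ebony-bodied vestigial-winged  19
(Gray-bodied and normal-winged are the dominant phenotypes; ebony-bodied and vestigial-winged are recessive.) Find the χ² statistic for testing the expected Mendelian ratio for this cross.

3.570

A dihybrid F₂ with independent assortment and complete dominance at both loci gives a 9:3:3:1 phenotypic ratio.
The 9:3:3:1 ratio has 16 parts, so with N = 373 the expected counts are:
  gray-bodied normal-winged: 373 × 9/16 = 209.8125
  gray-bodied vestigial-winged: 373 × 3/16 = 69.9375
  ebony-bodied normal-winged: 373 × 3/16 = 69.9375
  ebony-bodied vestigial-winged: 373 × 1/16 = 23.3125
χ² = Σ (O − E)² / E
  gray-bodied normal-winged: (199 − 209.8125)² / 209.8125 = 0.5572
  gray-bodied vestigial-winged: (82 − 69.9375)² / 69.9375 = 2.0805
  ebony-bodied normal-winged: (73 − 69.9375)² / 69.9375 = 0.1341
  ebony-bodied vestigial-winged: (19 − 23.3125)² / 23.3125 = 0.7978
χ² = 0.5572 + 2.0805 + 0.1341 + 0.7978 = 3.5696 ≈ 3.570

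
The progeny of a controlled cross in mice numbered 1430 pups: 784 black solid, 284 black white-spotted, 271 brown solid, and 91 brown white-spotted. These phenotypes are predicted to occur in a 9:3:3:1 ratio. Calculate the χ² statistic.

The 9:3:3:1 ratio has 16 parts, so with N = 1430 the expected counts are:
  black solid: 1430 × 9/16 = 804.375
  black white-spotted: 1430 × 3/16 = 268.125
  brown solid: 1430 × 3/16 = 268.125
  brown white-spotted: 1430 × 1/16 = 89.375
χ² = Σ (O − E)² / E
  black solid: (784 − 804.375)² / 804.375 = 0.5161
  black white-spotted: (284 − 268.125)² / 268.125 = 0.9399
  brown solid: (271 − 268.125)² / 268.125 = 0.0308
  brown white-spotted: (91 − 89.375)² / 89.375 = 0.0295
χ² = 0.5161 + 0.9399 + 0.0308 + 0.0295 = 1.5163 ≈ 1.516

1.516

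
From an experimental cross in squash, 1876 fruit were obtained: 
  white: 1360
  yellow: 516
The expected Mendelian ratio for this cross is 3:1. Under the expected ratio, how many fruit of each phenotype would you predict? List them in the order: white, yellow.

1407, 469

Under the 3:1 hypothesis (Σ ratio = 4, N = 1876):
  white: 1876 × 3/4 = 1407
  yellow: 1876 × 1/4 = 469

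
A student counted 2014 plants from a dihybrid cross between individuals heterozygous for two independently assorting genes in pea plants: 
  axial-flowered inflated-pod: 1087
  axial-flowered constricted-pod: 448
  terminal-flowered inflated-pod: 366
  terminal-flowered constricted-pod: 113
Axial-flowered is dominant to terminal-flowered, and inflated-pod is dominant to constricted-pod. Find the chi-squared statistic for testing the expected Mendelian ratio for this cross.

A dihybrid F₂ with independent assortment and complete dominance at both loci gives a 9:3:3:1 phenotypic ratio.
Total ratio parts = 16. Expected numbers out of 2014:
  axial-flowered inflated-pod: 2014 × 9/16 = 1132.875
  axial-flowered constricted-pod: 2014 × 3/16 = 377.625
  terminal-flowered inflated-pod: 2014 × 3/16 = 377.625
  terminal-flowered constricted-pod: 2014 × 1/16 = 125.875
χ² = Σ (O − E)² / E
  axial-flowered inflated-pod: (1087 − 1132.875)² / 1132.875 = 1.8577
  axial-flowered constricted-pod: (448 − 377.625)² / 377.625 = 13.1152
  terminal-flowered inflated-pod: (366 − 377.625)² / 377.625 = 0.3579
  terminal-flowered constricted-pod: (113 − 125.875)² / 125.875 = 1.3169
χ² = 1.8577 + 13.1152 + 0.3579 + 1.3169 = 16.6477 ≈ 16.648

16.648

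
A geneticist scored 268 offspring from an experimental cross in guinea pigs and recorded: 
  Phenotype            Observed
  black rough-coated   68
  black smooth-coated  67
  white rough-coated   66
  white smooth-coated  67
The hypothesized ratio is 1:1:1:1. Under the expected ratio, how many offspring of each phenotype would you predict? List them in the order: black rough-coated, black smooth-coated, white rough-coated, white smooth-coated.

Total ratio parts = 4. Expected numbers out of 268:
  black rough-coated: 268 × 1/4 = 67
  black smooth-coated: 268 × 1/4 = 67
  white rough-coated: 268 × 1/4 = 67
  white smooth-coated: 268 × 1/4 = 67

67, 67, 67, 67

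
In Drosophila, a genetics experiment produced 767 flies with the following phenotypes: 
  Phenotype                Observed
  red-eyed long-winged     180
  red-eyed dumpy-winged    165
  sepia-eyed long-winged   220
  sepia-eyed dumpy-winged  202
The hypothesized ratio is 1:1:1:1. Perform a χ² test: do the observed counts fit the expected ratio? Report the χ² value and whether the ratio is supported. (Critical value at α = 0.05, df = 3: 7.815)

The 1:1:1:1 ratio has 4 parts, so with N = 767 the expected counts are:
  red-eyed long-winged: 767 × 1/4 = 191.75
  red-eyed dumpy-winged: 767 × 1/4 = 191.75
  sepia-eyed long-winged: 767 × 1/4 = 191.75
  sepia-eyed dumpy-winged: 767 × 1/4 = 191.75
χ² = Σ (O − E)² / E
  red-eyed long-winged: (180 − 191.75)² / 191.75 = 0.7200
  red-eyed dumpy-winged: (165 − 191.75)² / 191.75 = 3.7317
  sepia-eyed long-winged: (220 − 191.75)² / 191.75 = 4.1620
  sepia-eyed dumpy-winged: (202 − 191.75)² / 191.75 = 0.5479
χ² = 0.7200 + 3.7317 + 4.1620 + 0.5479 = 9.1616 ≈ 9.162
Degrees of freedom = 4 − 1 = 3; critical value at α = 0.05 is 7.815.
Since 9.162 > 7.815, we reject the null hypothesis — the data do not fit the 1:1:1:1 ratio.

9.162; not consistent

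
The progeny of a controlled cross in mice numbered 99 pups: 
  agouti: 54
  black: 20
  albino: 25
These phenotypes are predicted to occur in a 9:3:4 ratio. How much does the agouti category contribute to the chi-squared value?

The 9:3:4 ratio has 16 parts, so with N = 99 the expected counts are:
  agouti: 99 × 9/16 = 55.6875
  black: 99 × 3/16 = 18.5625
  albino: 99 × 4/16 = 24.75
Contribution of agouti: (54 − 55.6875)² / 55.6875 = 0.0511

0.051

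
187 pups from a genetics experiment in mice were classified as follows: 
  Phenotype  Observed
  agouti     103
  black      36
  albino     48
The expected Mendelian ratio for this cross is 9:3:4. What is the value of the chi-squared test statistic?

The 9:3:4 ratio has 16 parts, so with N = 187 the expected counts are:
  agouti: 187 × 9/16 = 105.1875
  black: 187 × 3/16 = 35.0625
  albino: 187 × 4/16 = 46.75
χ² = Σ (O − E)² / E
  agouti: (103 − 105.1875)² / 105.1875 = 0.0455
  black: (36 − 35.0625)² / 35.0625 = 0.0251
  albino: (48 − 46.75)² / 46.75 = 0.0334
χ² = 0.0455 + 0.0251 + 0.0334 = 0.104

0.104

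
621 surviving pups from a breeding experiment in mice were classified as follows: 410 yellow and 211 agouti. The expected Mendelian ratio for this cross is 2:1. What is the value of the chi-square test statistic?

Expected counts for N = 621 under a 2:1 ratio (total parts = 3):
  yellow: 621 × 2/3 = 414
  agouti: 621 × 1/3 = 207
χ² = Σ (O − E)² / E
  yellow: (410 − 414)² / 414 = 0.0386
  agouti: (211 − 207)² / 207 = 0.0773
χ² = 0.0386 + 0.0773 = 0.1159 ≈ 0.116

0.116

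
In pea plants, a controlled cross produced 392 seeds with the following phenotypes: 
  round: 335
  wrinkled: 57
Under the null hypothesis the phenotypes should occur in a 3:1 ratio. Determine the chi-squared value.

Under the 3:1 hypothesis (Σ ratio = 4, N = 392):
  round: 392 × 3/4 = 294
  wrinkled: 392 × 1/4 = 98
χ² = Σ (O − E)² / E
  round: (335 − 294)² / 294 = 5.7177
  wrinkled: (57 − 98)² / 98 = 17.1531
χ² = 5.7177 + 17.1531 = 22.8708 ≈ 22.871

22.871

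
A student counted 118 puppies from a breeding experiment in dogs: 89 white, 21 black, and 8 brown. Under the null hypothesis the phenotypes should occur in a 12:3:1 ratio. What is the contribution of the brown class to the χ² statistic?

Under the 12:3:1 hypothesis (Σ ratio = 16, N = 118):
  white: 118 × 12/16 = 88.5
  black: 118 × 3/16 = 22.125
  brown: 118 × 1/16 = 7.375
Contribution of brown: (8 − 7.375)² / 7.375 = 0.0530

0.053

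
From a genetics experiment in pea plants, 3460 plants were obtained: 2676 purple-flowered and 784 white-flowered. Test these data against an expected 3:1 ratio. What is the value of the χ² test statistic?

The 3:1 ratio has 4 parts, so with N = 3460 the expected counts are:
  purple-flowered: 3460 × 3/4 = 2595
  white-flowered: 3460 × 1/4 = 865
χ² = Σ (O − E)² / E
  purple-flowered: (2676 − 2595)² / 2595 = 2.5283
  white-flowered: (784 − 865)² / 865 = 7.5850
χ² = 2.5283 + 7.5850 = 10.1133 ≈ 10.113

10.113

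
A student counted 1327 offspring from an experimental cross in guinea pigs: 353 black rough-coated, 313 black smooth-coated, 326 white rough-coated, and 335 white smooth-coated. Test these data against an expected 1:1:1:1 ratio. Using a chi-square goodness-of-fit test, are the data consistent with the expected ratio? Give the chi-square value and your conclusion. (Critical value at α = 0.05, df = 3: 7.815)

Under the 1:1:1:1 hypothesis (Σ ratio = 4, N = 1327):
  black rough-coated: 1327 × 1/4 = 331.75
  black smooth-coated: 1327 × 1/4 = 331.75
  white rough-coated: 1327 × 1/4 = 331.75
  white smooth-coated: 1327 × 1/4 = 331.75
χ² = Σ (O − E)² / E
  black rough-coated: (353 − 331.75)² / 331.75 = 1.3612
  black smooth-coated: (313 − 331.75)² / 331.75 = 1.0597
  white rough-coated: (326 − 331.75)² / 331.75 = 0.0997
  white smooth-coated: (335 − 331.75)² / 331.75 = 0.0318
χ² = 1.3612 + 1.0597 + 0.0997 + 0.0318 = 2.5524 ≈ 2.552
Degrees of freedom = 4 − 1 = 3; critical value at α = 0.05 is 7.815.
Since 2.552 < 7.815, we fail to reject the null hypothesis — the data are consistent with the 1:1:1:1 ratio.

2.552; consistent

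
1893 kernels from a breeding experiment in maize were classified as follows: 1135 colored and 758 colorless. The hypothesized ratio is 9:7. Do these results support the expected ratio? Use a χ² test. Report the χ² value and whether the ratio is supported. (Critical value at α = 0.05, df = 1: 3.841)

10.575; not consistent

The 9:7 ratio has 16 parts, so with N = 1893 the expected counts are:
  colored: 1893 × 9/16 = 1064.8125
  colorless: 1893 × 7/16 = 828.1875
χ² = Σ (O − E)² / E
  colored: (1135 − 1064.8125)² / 1064.8125 = 4.6264
  colorless: (758 − 828.1875)² / 828.1875 = 5.9483
χ² = 4.6264 + 5.9483 = 10.5747 ≈ 10.575
Degrees of freedom = 2 − 1 = 1; critical value at α = 0.05 is 3.841.
Since 10.575 > 3.841, we reject the null hypothesis — the data do not fit the 9:7 ratio.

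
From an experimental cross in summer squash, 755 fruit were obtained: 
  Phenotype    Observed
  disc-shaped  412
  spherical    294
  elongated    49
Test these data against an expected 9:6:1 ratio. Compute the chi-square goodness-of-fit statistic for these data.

Total ratio parts = 16. Expected numbers out of 755:
  disc-shaped: 755 × 9/16 = 424.6875
  spherical: 755 × 6/16 = 283.125
  elongated: 755 × 1/16 = 47.1875
χ² = Σ (O − E)² / E
  disc-shaped: (412 − 424.6875)² / 424.6875 = 0.3790
  spherical: (294 − 283.125)² / 283.125 = 0.4177
  elongated: (49 − 47.1875)² / 47.1875 = 0.0696
χ² = 0.3790 + 0.4177 + 0.0696 = 0.8663 ≈ 0.866

0.866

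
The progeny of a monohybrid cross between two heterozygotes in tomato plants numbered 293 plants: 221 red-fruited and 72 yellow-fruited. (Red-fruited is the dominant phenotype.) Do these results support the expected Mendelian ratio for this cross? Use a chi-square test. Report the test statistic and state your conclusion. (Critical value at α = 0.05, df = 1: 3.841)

For a monohybrid cross between heterozygotes with complete dominance, the expected phenotypic ratio is 3:1.
The 3:1 ratio has 4 parts, so with N = 293 the expected counts are:
  red-fruited: 293 × 3/4 = 219.75
  yellow-fruited: 293 × 1/4 = 73.25
χ² = Σ (O − E)² / E
  red-fruited: (221 − 219.75)² / 219.75 = 0.0071
  yellow-fruited: (72 − 73.25)² / 73.25 = 0.0213
χ² = 0.0071 + 0.0213 = 0.0284 ≈ 0.028
Degrees of freedom = 2 − 1 = 1; critical value at α = 0.05 is 3.841.
Since 0.028 < 3.841, we fail to reject the null hypothesis — the data are consistent with the 3:1 ratio.

0.028; consistent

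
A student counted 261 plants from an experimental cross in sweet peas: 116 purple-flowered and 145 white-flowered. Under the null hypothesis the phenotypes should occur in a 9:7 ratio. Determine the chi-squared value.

14.781

Total ratio parts = 16. Expected numbers out of 261:
  purple-flowered: 261 × 9/16 = 146.8125
  white-flowered: 261 × 7/16 = 114.1875
χ² = Σ (O − E)² / E
  purple-flowered: (116 − 146.8125)² / 146.8125 = 6.4668
  white-flowered: (145 − 114.1875)² / 114.1875 = 8.3145
χ² = 6.4668 + 8.3145 = 14.7813 ≈ 14.781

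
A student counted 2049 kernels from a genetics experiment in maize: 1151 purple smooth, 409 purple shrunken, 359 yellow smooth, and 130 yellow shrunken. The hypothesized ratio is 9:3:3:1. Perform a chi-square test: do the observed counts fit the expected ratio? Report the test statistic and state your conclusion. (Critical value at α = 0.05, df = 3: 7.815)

Under the 9:3:3:1 hypothesis (Σ ratio = 16, N = 2049):
  purple smooth: 2049 × 9/16 = 1152.5625
  purple shrunken: 2049 × 3/16 = 384.1875
  yellow smooth: 2049 × 3/16 = 384.1875
  yellow shrunken: 2049 × 1/16 = 128.0625
χ² = Σ (O − E)² / E
  purple smooth: (1151 − 1152.5625)² / 1152.5625 = 0.0021
  purple shrunken: (409 − 384.1875)² / 384.1875 = 1.6025
  yellow smooth: (359 − 384.1875)² / 384.1875 = 1.6513
  yellow shrunken: (130 − 128.0625)² / 128.0625 = 0.0293
χ² = 0.0021 + 1.6025 + 1.6513 + 0.0293 = 3.2852 ≈ 3.285
Degrees of freedom = 4 − 1 = 3; critical value at α = 0.05 is 7.815.
Since 3.285 < 7.815, we fail to reject the null hypothesis — the data are consistent with the 9:3:3:1 ratio.

3.285; consistent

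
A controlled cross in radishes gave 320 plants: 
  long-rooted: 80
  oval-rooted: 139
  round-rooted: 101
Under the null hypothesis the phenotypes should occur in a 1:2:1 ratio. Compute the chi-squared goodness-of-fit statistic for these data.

Total ratio parts = 4. Expected numbers out of 320:
  long-rooted: 320 × 1/4 = 80
  oval-rooted: 320 × 2/4 = 160
  round-rooted: 320 × 1/4 = 80
χ² = Σ (O − E)² / E
  long-rooted: (80 − 80)² / 80 = 0.0000
  oval-rooted: (139 − 160)² / 160 = 2.7563
  round-rooted: (101 − 80)² / 80 = 5.5125
χ² = 0.0000 + 2.7563 + 5.5125 = 8.2688 ≈ 8.269

8.269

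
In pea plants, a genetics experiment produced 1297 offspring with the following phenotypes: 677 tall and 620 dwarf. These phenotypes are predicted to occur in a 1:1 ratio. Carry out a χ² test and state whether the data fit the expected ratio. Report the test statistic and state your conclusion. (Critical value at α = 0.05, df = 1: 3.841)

Total ratio parts = 2. Expected numbers out of 1297:
  tall: 1297 × 1/2 = 648.5
  dwarf: 1297 × 1/2 = 648.5
χ² = Σ (O − E)² / E
  tall: (677 − 648.5)² / 648.5 = 1.2525
  dwarf: (620 − 648.5)² / 648.5 = 1.2525
χ² = 1.2525 + 1.2525 = 2.505
Degrees of freedom = 2 − 1 = 1; critical value at α = 0.05 is 3.841.
Since 2.505 < 3.841, we fail to reject the null hypothesis — the data are consistent with the 1:1 ratio.

2.505; consistent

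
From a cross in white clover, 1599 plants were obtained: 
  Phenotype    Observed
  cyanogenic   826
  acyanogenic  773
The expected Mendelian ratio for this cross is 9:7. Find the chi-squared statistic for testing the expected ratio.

13.705

The 9:7 ratio has 16 parts, so with N = 1599 the expected counts are:
  cyanogenic: 1599 × 9/16 = 899.4375
  acyanogenic: 1599 × 7/16 = 699.5625
χ² = Σ (O − E)² / E
  cyanogenic: (826 − 899.4375)² / 899.4375 = 5.9960
  acyanogenic: (773 − 699.5625)² / 699.5625 = 7.7092
χ² = 5.9960 + 7.7092 = 13.7052 ≈ 13.705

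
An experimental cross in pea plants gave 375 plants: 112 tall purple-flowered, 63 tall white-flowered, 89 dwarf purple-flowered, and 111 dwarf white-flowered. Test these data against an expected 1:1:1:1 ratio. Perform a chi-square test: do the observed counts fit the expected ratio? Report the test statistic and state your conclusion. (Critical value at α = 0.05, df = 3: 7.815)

Total ratio parts = 4. Expected numbers out of 375:
  tall purple-flowered: 375 × 1/4 = 93.75
  tall white-flowered: 375 × 1/4 = 93.75
  dwarf purple-flowered: 375 × 1/4 = 93.75
  dwarf white-flowered: 375 × 1/4 = 93.75
χ² = Σ (O − E)² / E
  tall purple-flowered: (112 − 93.75)² / 93.75 = 3.5527
  tall white-flowered: (63 − 93.75)² / 93.75 = 10.0860
  dwarf purple-flowered: (89 − 93.75)² / 93.75 = 0.2407
  dwarf white-flowered: (111 − 93.75)² / 93.75 = 3.1740
χ² = 3.5527 + 10.0860 + 0.2407 + 3.1740 = 17.0534 ≈ 17.053
Degrees of freedom = 4 − 1 = 3; critical value at α = 0.05 is 7.815.
Since 17.053 > 7.815, we reject the null hypothesis — the data do not fit the 1:1:1:1 ratio.

17.053; not consistent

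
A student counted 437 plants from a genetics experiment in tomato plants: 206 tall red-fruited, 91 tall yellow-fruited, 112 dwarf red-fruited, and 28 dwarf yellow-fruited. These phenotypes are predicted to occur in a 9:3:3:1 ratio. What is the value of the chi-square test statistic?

18.498

Expected counts for N = 437 under a 9:3:3:1 ratio (total parts = 16):
  tall red-fruited: 437 × 9/16 = 245.8125
  tall yellow-fruited: 437 × 3/16 = 81.9375
  dwarf red-fruited: 437 × 3/16 = 81.9375
  dwarf yellow-fruited: 437 × 1/16 = 27.3125
χ² = Σ (O − E)² / E
  tall red-fruited: (206 − 245.8125)² / 245.8125 = 6.4481
  tall yellow-fruited: (91 − 81.9375)² / 81.9375 = 1.0023
  dwarf red-fruited: (112 − 81.9375)² / 81.9375 = 11.0298
  dwarf yellow-fruited: (28 − 27.3125)² / 27.3125 = 0.0173
χ² = 6.4481 + 1.0023 + 11.0298 + 0.0173 = 18.4975 ≈ 18.498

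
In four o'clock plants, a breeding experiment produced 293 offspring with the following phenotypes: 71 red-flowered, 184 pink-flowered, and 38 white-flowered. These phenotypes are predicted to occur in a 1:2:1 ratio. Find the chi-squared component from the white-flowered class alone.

Under the 1:2:1 hypothesis (Σ ratio = 4, N = 293):
  red-flowered: 293 × 1/4 = 73.25
  pink-flowered: 293 × 2/4 = 146.5
  white-flowered: 293 × 1/4 = 73.25
Contribution of white-flowered: (38 − 73.25)² / 73.25 = 16.9633

16.963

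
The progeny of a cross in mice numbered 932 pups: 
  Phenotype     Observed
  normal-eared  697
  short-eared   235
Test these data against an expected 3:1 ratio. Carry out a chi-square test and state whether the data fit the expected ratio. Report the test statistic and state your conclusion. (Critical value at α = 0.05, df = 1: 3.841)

Total ratio parts = 4. Expected numbers out of 932:
  normal-eared: 932 × 3/4 = 699
  short-eared: 932 × 1/4 = 233
χ² = Σ (O − E)² / E
  normal-eared: (697 − 699)² / 699 = 0.0057
  short-eared: (235 − 233)² / 233 = 0.0172
χ² = 0.0057 + 0.0172 = 0.0229 ≈ 0.023
Degrees of freedom = 2 − 1 = 1; critical value at α = 0.05 is 3.841.
Since 0.023 < 3.841, we fail to reject the null hypothesis — the data are consistent with the 3:1 ratio.

0.023; consistent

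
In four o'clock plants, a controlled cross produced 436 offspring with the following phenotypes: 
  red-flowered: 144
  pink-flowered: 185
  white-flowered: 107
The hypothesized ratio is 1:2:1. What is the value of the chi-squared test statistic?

16.271

Total ratio parts = 4. Expected numbers out of 436:
  red-flowered: 436 × 1/4 = 109
  pink-flowered: 436 × 2/4 = 218
  white-flowered: 436 × 1/4 = 109
χ² = Σ (O − E)² / E
  red-flowered: (144 − 109)² / 109 = 11.2385
  pink-flowered: (185 − 218)² / 218 = 4.9954
  white-flowered: (107 − 109)² / 109 = 0.0367
χ² = 11.2385 + 4.9954 + 0.0367 = 16.2706 ≈ 16.271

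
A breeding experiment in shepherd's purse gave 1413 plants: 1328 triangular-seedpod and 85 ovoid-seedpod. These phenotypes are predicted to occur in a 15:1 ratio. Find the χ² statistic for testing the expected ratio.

The 15:1 ratio has 16 parts, so with N = 1413 the expected counts are:
  triangular-seedpod: 1413 × 15/16 = 1324.6875
  ovoid-seedpod: 1413 × 1/16 = 88.3125
χ² = Σ (O − E)² / E
  triangular-seedpod: (1328 − 1324.6875)² / 1324.6875 = 0.0083
  ovoid-seedpod: (85 − 88.3125)² / 88.3125 = 0.1242
χ² = 0.0083 + 0.1242 = 0.1325 ≈ 0.133

0.133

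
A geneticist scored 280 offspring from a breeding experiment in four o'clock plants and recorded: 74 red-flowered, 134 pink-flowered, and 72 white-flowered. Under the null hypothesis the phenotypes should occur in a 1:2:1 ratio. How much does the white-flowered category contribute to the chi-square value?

0.057

Expected counts for N = 280 under a 1:2:1 ratio (total parts = 4):
  red-flowered: 280 × 1/4 = 70
  pink-flowered: 280 × 2/4 = 140
  white-flowered: 280 × 1/4 = 70
Contribution of white-flowered: (72 − 70)² / 70 = 0.0571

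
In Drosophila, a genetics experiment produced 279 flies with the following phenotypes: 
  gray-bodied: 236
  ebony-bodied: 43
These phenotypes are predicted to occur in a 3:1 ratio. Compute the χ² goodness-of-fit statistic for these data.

13.679

Under the 3:1 hypothesis (Σ ratio = 4, N = 279):
  gray-bodied: 279 × 3/4 = 209.25
  ebony-bodied: 279 × 1/4 = 69.75
χ² = Σ (O − E)² / E
  gray-bodied: (236 − 209.25)² / 209.25 = 3.4197
  ebony-bodied: (43 − 69.75)² / 69.75 = 10.2590
χ² = 3.4197 + 10.2590 = 13.6787 ≈ 13.679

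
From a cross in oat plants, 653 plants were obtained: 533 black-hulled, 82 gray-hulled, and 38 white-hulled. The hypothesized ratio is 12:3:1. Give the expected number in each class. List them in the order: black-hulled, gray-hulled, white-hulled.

489.75, 122.4375, 40.8125

Total ratio parts = 16. Expected numbers out of 653:
  black-hulled: 653 × 12/16 = 489.75
  gray-hulled: 653 × 3/16 = 122.4375
  white-hulled: 653 × 1/16 = 40.8125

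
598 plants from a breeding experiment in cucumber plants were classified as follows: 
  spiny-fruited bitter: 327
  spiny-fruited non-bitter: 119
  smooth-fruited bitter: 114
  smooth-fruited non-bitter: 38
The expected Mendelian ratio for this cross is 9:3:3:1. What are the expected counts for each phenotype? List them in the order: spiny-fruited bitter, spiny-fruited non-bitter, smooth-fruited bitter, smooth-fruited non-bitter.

336.375, 112.125, 112.125, 37.375

The 9:3:3:1 ratio has 16 parts, so with N = 598 the expected counts are:
  spiny-fruited bitter: 598 × 9/16 = 336.375
  spiny-fruited non-bitter: 598 × 3/16 = 112.125
  smooth-fruited bitter: 598 × 3/16 = 112.125
  smooth-fruited non-bitter: 598 × 1/16 = 37.375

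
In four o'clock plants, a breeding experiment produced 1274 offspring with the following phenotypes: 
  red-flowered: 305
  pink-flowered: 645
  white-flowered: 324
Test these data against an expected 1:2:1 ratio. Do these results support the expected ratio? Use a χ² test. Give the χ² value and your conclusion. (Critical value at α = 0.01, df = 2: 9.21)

0.768; consistent

Expected counts for N = 1274 under a 1:2:1 ratio (total parts = 4):
  red-flowered: 1274 × 1/4 = 318.5
  pink-flowered: 1274 × 2/4 = 637
  white-flowered: 1274 × 1/4 = 318.5
χ² = Σ (O − E)² / E
  red-flowered: (305 − 318.5)² / 318.5 = 0.5722
  pink-flowered: (645 − 637)² / 637 = 0.1005
  white-flowered: (324 − 318.5)² / 318.5 = 0.0950
χ² = 0.5722 + 0.1005 + 0.0950 = 0.7677 ≈ 0.768
Degrees of freedom = 3 − 1 = 2; critical value at α = 0.01 is 9.21.
Since 0.768 < 9.21, we fail to reject the null hypothesis — the data are consistent with the 1:2:1 ratio.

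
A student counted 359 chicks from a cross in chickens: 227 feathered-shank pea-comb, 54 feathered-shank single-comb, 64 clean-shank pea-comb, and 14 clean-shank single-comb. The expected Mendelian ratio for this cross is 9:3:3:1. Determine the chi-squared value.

9.079

Under the 9:3:3:1 hypothesis (Σ ratio = 16, N = 359):
  feathered-shank pea-comb: 359 × 9/16 = 201.9375
  feathered-shank single-comb: 359 × 3/16 = 67.3125
  clean-shank pea-comb: 359 × 3/16 = 67.3125
  clean-shank single-comb: 359 × 1/16 = 22.4375
χ² = Σ (O − E)² / E
  feathered-shank pea-comb: (227 − 201.9375)² / 201.9375 = 3.1105
  feathered-shank single-comb: (54 − 67.3125)² / 67.3125 = 2.6328
  clean-shank pea-comb: (64 − 67.3125)² / 67.3125 = 0.1630
  clean-shank single-comb: (14 − 22.4375)² / 22.4375 = 3.1729
χ² = 3.1105 + 2.6328 + 0.1630 + 3.1729 = 9.0792 ≈ 9.079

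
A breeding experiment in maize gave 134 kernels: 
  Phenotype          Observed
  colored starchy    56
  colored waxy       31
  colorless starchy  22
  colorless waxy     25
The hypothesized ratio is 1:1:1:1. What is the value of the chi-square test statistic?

Total ratio parts = 4. Expected numbers out of 134:
  colored starchy: 134 × 1/4 = 33.5
  colored waxy: 134 × 1/4 = 33.5
  colorless starchy: 134 × 1/4 = 33.5
  colorless waxy: 134 × 1/4 = 33.5
χ² = Σ (O − E)² / E
  colored starchy: (56 − 33.5)² / 33.5 = 15.1119
  colored waxy: (31 − 33.5)² / 33.5 = 0.1866
  colorless starchy: (22 − 33.5)² / 33.5 = 3.9478
  colorless waxy: (25 − 33.5)² / 33.5 = 2.1567
χ² = 15.1119 + 0.1866 + 3.9478 + 2.1567 = 21.403

21.403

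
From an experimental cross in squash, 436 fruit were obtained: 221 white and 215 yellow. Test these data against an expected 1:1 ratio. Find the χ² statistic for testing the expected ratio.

0.083

Under the 1:1 hypothesis (Σ ratio = 2, N = 436):
  white: 436 × 1/2 = 218
  yellow: 436 × 1/2 = 218
χ² = Σ (O − E)² / E
  white: (221 − 218)² / 218 = 0.0413
  yellow: (215 − 218)² / 218 = 0.0413
χ² = 0.0413 + 0.0413 = 0.0826 ≈ 0.083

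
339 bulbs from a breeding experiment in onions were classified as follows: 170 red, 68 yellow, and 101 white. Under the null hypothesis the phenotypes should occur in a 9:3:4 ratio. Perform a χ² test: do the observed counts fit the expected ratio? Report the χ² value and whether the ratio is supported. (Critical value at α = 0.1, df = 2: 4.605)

5.670; not consistent

Expected counts for N = 339 under a 9:3:4 ratio (total parts = 16):
  red: 339 × 9/16 = 190.6875
  yellow: 339 × 3/16 = 63.5625
  white: 339 × 4/16 = 84.75
χ² = Σ (O − E)² / E
  red: (170 − 190.6875)² / 190.6875 = 2.2444
  yellow: (68 − 63.5625)² / 63.5625 = 0.3098
  white: (101 − 84.75)² / 84.75 = 3.1158
χ² = 2.2444 + 0.3098 + 3.1158 = 5.670
Degrees of freedom = 3 − 1 = 2; critical value at α = 0.1 is 4.605.
Since 5.670 > 4.605, we reject the null hypothesis — the data do not fit the 9:3:4 ratio.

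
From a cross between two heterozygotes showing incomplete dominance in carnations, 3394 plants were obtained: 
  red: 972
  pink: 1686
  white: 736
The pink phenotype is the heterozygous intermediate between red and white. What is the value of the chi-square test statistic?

With incomplete dominance, a heterozygote × heterozygote cross gives a 1:2:1 phenotypic ratio.
Expected counts for N = 3394 under a 1:2:1 ratio (total parts = 4):
  red: 3394 × 1/4 = 848.5
  pink: 3394 × 2/4 = 1697
  white: 3394 × 1/4 = 848.5
χ² = Σ (O − E)² / E
  red: (972 − 848.5)² / 848.5 = 17.9755
  pink: (1686 − 1697)² / 1697 = 0.0713
  white: (736 − 848.5)² / 848.5 = 14.9160
χ² = 17.9755 + 0.0713 + 14.9160 = 32.9628 ≈ 32.963

32.963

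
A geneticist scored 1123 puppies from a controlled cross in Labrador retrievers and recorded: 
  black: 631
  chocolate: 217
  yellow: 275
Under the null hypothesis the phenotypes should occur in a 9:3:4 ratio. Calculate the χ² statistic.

The 9:3:4 ratio has 16 parts, so with N = 1123 the expected counts are:
  black: 1123 × 9/16 = 631.6875
  chocolate: 1123 × 3/16 = 210.5625
  yellow: 1123 × 4/16 = 280.75
χ² = Σ (O − E)² / E
  black: (631 − 631.6875)² / 631.6875 = 0.0007
  chocolate: (217 − 210.5625)² / 210.5625 = 0.1968
  yellow: (275 − 280.75)² / 280.75 = 0.1178
χ² = 0.0007 + 0.1968 + 0.1178 = 0.3153 ≈ 0.315

0.315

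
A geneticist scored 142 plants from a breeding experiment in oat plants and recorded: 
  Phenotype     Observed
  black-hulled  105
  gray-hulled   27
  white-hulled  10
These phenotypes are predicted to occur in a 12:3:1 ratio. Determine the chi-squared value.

Under the 12:3:1 hypothesis (Σ ratio = 16, N = 142):
  black-hulled: 142 × 12/16 = 106.5
  gray-hulled: 142 × 3/16 = 26.625
  white-hulled: 142 × 1/16 = 8.875
χ² = Σ (O − E)² / E
  black-hulled: (105 − 106.5)² / 106.5 = 0.0211
  gray-hulled: (27 − 26.625)² / 26.625 = 0.0053
  white-hulled: (10 − 8.875)² / 8.875 = 0.1426
χ² = 0.0211 + 0.0053 + 0.1426 = 0.169

0.169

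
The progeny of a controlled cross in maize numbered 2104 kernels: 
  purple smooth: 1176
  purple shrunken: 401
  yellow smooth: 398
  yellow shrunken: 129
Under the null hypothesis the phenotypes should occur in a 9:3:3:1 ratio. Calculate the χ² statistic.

Expected counts for N = 2104 under a 9:3:3:1 ratio (total parts = 16):
  purple smooth: 2104 × 9/16 = 1183.5
  purple shrunken: 2104 × 3/16 = 394.5
  yellow smooth: 2104 × 3/16 = 394.5
  yellow shrunken: 2104 × 1/16 = 131.5
χ² = Σ (O − E)² / E
  purple smooth: (1176 − 1183.5)² / 1183.5 = 0.0475
  purple shrunken: (401 − 394.5)² / 394.5 = 0.1071
  yellow smooth: (398 − 394.5)² / 394.5 = 0.0311
  yellow shrunken: (129 − 131.5)² / 131.5 = 0.0475
χ² = 0.0475 + 0.1071 + 0.0311 + 0.0475 = 0.2332 ≈ 0.233

0.233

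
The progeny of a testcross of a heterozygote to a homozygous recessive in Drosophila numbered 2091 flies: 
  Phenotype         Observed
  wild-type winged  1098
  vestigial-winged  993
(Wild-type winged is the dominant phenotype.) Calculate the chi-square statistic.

A testcross of a heterozygote (Aa × aa) gives a 1:1 phenotypic ratio.
Under the 1:1 hypothesis (Σ ratio = 2, N = 2091):
  wild-type winged: 2091 × 1/2 = 1045.5
  vestigial-winged: 2091 × 1/2 = 1045.5
χ² = Σ (O − E)² / E
  wild-type winged: (1098 − 1045.5)² / 1045.5 = 2.6363
  vestigial-winged: (993 − 1045.5)² / 1045.5 = 2.6363
χ² = 2.6363 + 2.6363 = 5.2726 ≈ 5.273

5.273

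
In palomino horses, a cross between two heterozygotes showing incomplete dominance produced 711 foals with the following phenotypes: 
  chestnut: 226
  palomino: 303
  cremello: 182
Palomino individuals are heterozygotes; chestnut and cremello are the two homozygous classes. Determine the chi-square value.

With incomplete dominance, a heterozygote × heterozygote cross gives a 1:2:1 phenotypic ratio.
Total ratio parts = 4. Expected numbers out of 711:
  chestnut: 711 × 1/4 = 177.75
  palomino: 711 × 2/4 = 355.5
  cremello: 711 × 1/4 = 177.75
χ² = Σ (O − E)² / E
  chestnut: (226 − 177.75)² / 177.75 = 13.0974
  palomino: (303 − 355.5)² / 355.5 = 7.7532
  cremello: (182 − 177.75)² / 177.75 = 0.1016
χ² = 13.0974 + 7.7532 + 0.1016 = 20.9522 ≈ 20.952

20.952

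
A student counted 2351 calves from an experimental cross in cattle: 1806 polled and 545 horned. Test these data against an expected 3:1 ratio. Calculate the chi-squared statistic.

The 3:1 ratio has 4 parts, so with N = 2351 the expected counts are:
  polled: 2351 × 3/4 = 1763.25
  horned: 2351 × 1/4 = 587.75
χ² = Σ (O − E)² / E
  polled: (1806 − 1763.25)² / 1763.25 = 1.0365
  horned: (545 − 587.75)² / 587.75 = 3.1094
χ² = 1.0365 + 3.1094 = 4.1459 ≈ 4.146

4.146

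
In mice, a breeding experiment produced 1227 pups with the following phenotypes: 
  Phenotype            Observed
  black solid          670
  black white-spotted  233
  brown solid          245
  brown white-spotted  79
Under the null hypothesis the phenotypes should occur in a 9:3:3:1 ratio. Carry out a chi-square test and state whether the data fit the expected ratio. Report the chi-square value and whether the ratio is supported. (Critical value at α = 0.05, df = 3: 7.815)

1.668; consistent

Expected counts for N = 1227 under a 9:3:3:1 ratio (total parts = 16):
  black solid: 1227 × 9/16 = 690.1875
  black white-spotted: 1227 × 3/16 = 230.0625
  brown solid: 1227 × 3/16 = 230.0625
  brown white-spotted: 1227 × 1/16 = 76.6875
χ² = Σ (O − E)² / E
  black solid: (670 − 690.1875)² / 690.1875 = 0.5905
  black white-spotted: (233 − 230.0625)² / 230.0625 = 0.0375
  brown solid: (245 − 230.0625)² / 230.0625 = 0.9699
  brown white-spotted: (79 − 76.6875)² / 76.6875 = 0.0697
χ² = 0.5905 + 0.0375 + 0.9699 + 0.0697 = 1.6676 ≈ 1.668
Degrees of freedom = 4 − 1 = 3; critical value at α = 0.05 is 7.815.
Since 1.668 < 7.815, we fail to reject the null hypothesis — the data are consistent with the 9:3:3:1 ratio.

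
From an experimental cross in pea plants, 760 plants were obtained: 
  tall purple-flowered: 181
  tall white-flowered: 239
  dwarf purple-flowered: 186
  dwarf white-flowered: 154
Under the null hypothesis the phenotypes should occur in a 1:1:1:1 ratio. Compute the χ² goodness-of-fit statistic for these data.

19.968

Expected counts for N = 760 under a 1:1:1:1 ratio (total parts = 4):
  tall purple-flowered: 760 × 1/4 = 190
  tall white-flowered: 760 × 1/4 = 190
  dwarf purple-flowered: 760 × 1/4 = 190
  dwarf white-flowered: 760 × 1/4 = 190
χ² = Σ (O − E)² / E
  tall purple-flowered: (181 − 190)² / 190 = 0.4263
  tall white-flowered: (239 − 190)² / 190 = 12.6368
  dwarf purple-flowered: (186 − 190)² / 190 = 0.0842
  dwarf white-flowered: (154 − 190)² / 190 = 6.8211
χ² = 0.4263 + 12.6368 + 0.0842 + 6.8211 = 19.9684 ≈ 19.968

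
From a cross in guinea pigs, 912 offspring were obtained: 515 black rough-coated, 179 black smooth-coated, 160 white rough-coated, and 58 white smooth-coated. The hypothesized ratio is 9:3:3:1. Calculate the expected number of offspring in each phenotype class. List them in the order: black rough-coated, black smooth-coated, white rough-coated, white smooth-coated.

513, 171, 171, 57

Total ratio parts = 16. Expected numbers out of 912:
  black rough-coated: 912 × 9/16 = 513
  black smooth-coated: 912 × 3/16 = 171
  white rough-coated: 912 × 3/16 = 171
  white smooth-coated: 912 × 1/16 = 57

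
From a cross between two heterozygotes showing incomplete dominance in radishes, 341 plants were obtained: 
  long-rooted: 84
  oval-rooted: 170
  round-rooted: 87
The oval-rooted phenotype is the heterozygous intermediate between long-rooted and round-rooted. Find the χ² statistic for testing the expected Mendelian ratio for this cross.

With incomplete dominance, a heterozygote × heterozygote cross gives a 1:2:1 phenotypic ratio.
Total ratio parts = 4. Expected numbers out of 341:
  long-rooted: 341 × 1/4 = 85.25
  oval-rooted: 341 × 2/4 = 170.5
  round-rooted: 341 × 1/4 = 85.25
χ² = Σ (O − E)² / E
  long-rooted: (84 − 85.25)² / 85.25 = 0.0183
  oval-rooted: (170 − 170.5)² / 170.5 = 0.0015
  round-rooted: (87 − 85.25)² / 85.25 = 0.0359
χ² = 0.0183 + 0.0015 + 0.0359 = 0.0557 ≈ 0.056

0.056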